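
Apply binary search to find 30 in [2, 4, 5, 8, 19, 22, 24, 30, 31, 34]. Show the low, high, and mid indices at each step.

Binary search for 30 in [2, 4, 5, 8, 19, 22, 24, 30, 31, 34]:

lo=0, hi=9, mid=4, arr[mid]=19 -> 19 < 30, search right half
lo=5, hi=9, mid=7, arr[mid]=30 -> Found target at index 7!

Binary search finds 30 at index 7 after 2 comparisons. The search repeatedly halves the search space by comparing with the middle element.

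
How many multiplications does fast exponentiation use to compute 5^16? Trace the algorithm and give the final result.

Computing 5^16 by squaring (build up from 5^1; each line after the first costs one multiplication):

5^1 = 5
5^2 = (5^1)^2 = 5^2 = 25
5^4 = (5^2)^2 = 25^2 = 625
5^8 = (5^4)^2 = 625^2 = 390625
5^16 = (5^8)^2 = 390625^2 = 152587890625

Result: 152587890625
Multiplications needed: 4 (4 lines after 5^1)

5^16 = 152587890625. Using exponentiation by squaring, this requires 4 multiplications. The key idea: if the exponent is even, square the half-power; if odd, multiply by the base once.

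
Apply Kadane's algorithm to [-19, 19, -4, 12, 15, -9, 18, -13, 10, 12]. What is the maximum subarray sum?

Using Kadane's algorithm on [-19, 19, -4, 12, 15, -9, 18, -13, 10, 12]:

Scanning through the array:
Position 1 (value 19): max_ending_here = 19, max_so_far = 19
Position 2 (value -4): max_ending_here = 15, max_so_far = 19
Position 3 (value 12): max_ending_here = 27, max_so_far = 27
Position 4 (value 15): max_ending_here = 42, max_so_far = 42
Position 5 (value -9): max_ending_here = 33, max_so_far = 42
Position 6 (value 18): max_ending_here = 51, max_so_far = 51
Position 7 (value -13): max_ending_here = 38, max_so_far = 51
Position 8 (value 10): max_ending_here = 48, max_so_far = 51
Position 9 (value 12): max_ending_here = 60, max_so_far = 60

Maximum subarray: [19, -4, 12, 15, -9, 18, -13, 10, 12]
Maximum sum: 60

The maximum subarray is [19, -4, 12, 15, -9, 18, -13, 10, 12] with sum 60. This subarray runs from index 1 to index 9.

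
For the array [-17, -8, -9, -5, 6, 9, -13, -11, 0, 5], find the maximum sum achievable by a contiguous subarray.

Using Kadane's algorithm on [-17, -8, -9, -5, 6, 9, -13, -11, 0, 5]:

Scanning through the array:
Position 1 (value -8): max_ending_here = -8, max_so_far = -8
Position 2 (value -9): max_ending_here = -9, max_so_far = -8
Position 3 (value -5): max_ending_here = -5, max_so_far = -5
Position 4 (value 6): max_ending_here = 6, max_so_far = 6
Position 5 (value 9): max_ending_here = 15, max_so_far = 15
Position 6 (value -13): max_ending_here = 2, max_so_far = 15
Position 7 (value -11): max_ending_here = -9, max_so_far = 15
Position 8 (value 0): max_ending_here = 0, max_so_far = 15
Position 9 (value 5): max_ending_here = 5, max_so_far = 15

Maximum subarray: [6, 9]
Maximum sum: 15

The maximum subarray is [6, 9] with sum 15. This subarray runs from index 4 to index 5.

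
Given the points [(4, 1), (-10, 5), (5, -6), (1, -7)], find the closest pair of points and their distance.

Computing all pairwise distances among 4 points:

d((4, 1), (-10, 5)) = 14.5602
d((4, 1), (5, -6)) = 7.0711
d((4, 1), (1, -7)) = 8.544
d((-10, 5), (5, -6)) = 18.6011
d((-10, 5), (1, -7)) = 16.2788
d((5, -6), (1, -7)) = 4.1231 <-- minimum

Closest pair: (5, -6) and (1, -7) with distance 4.1231

The closest pair is (5, -6) and (1, -7) with Euclidean distance 4.1231. For 4 points, brute-force pairwise comparison is shown above. For large n, the divide-and-conquer algorithm (sort by x, recurse on halves, check the dividing strip) achieves O(n log n).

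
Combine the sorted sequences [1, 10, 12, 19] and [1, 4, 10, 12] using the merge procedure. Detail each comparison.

Merging process:

Compare 1 vs 1: take 1 from left. Merged: [1]
Compare 10 vs 1: take 1 from right. Merged: [1, 1]
Compare 10 vs 4: take 4 from right. Merged: [1, 1, 4]
Compare 10 vs 10: take 10 from left. Merged: [1, 1, 4, 10]
Compare 12 vs 10: take 10 from right. Merged: [1, 1, 4, 10, 10]
Compare 12 vs 12: take 12 from left. Merged: [1, 1, 4, 10, 10, 12]
Compare 19 vs 12: take 12 from right. Merged: [1, 1, 4, 10, 10, 12, 12]
Append remaining from left: [19]. Merged: [1, 1, 4, 10, 10, 12, 12, 19]

Final merged array: [1, 1, 4, 10, 10, 12, 12, 19]
Total comparisons: 7

The merged array is [1, 1, 4, 10, 10, 12, 12, 19], requiring 7 comparisons. The merge step runs in O(n) time where n is the total number of elements.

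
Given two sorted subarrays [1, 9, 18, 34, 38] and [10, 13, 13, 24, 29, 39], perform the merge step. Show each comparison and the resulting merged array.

Merging process:

Compare 1 vs 10: take 1 from left. Merged: [1]
Compare 9 vs 10: take 9 from left. Merged: [1, 9]
Compare 18 vs 10: take 10 from right. Merged: [1, 9, 10]
Compare 18 vs 13: take 13 from right. Merged: [1, 9, 10, 13]
Compare 18 vs 13: take 13 from right. Merged: [1, 9, 10, 13, 13]
Compare 18 vs 24: take 18 from left. Merged: [1, 9, 10, 13, 13, 18]
Compare 34 vs 24: take 24 from right. Merged: [1, 9, 10, 13, 13, 18, 24]
Compare 34 vs 29: take 29 from right. Merged: [1, 9, 10, 13, 13, 18, 24, 29]
Compare 34 vs 39: take 34 from left. Merged: [1, 9, 10, 13, 13, 18, 24, 29, 34]
Compare 38 vs 39: take 38 from left. Merged: [1, 9, 10, 13, 13, 18, 24, 29, 34, 38]
Append remaining from right: [39]. Merged: [1, 9, 10, 13, 13, 18, 24, 29, 34, 38, 39]

Final merged array: [1, 9, 10, 13, 13, 18, 24, 29, 34, 38, 39]
Total comparisons: 10

The merged array is [1, 9, 10, 13, 13, 18, 24, 29, 34, 38, 39], requiring 10 comparisons. The merge step runs in O(n) time where n is the total number of elements.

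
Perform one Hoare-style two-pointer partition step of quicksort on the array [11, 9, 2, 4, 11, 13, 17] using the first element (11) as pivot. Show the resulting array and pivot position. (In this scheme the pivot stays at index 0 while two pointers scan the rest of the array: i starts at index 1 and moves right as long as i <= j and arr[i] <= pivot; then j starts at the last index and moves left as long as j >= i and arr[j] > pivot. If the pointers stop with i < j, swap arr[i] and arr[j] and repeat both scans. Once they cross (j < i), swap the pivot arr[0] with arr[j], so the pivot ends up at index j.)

Hoare-style two-pointer partition with pivot = 11:

Initial array: [11, 9, 2, 4, 11, 13, 17]

Pointers start at i = 1, j = 6.
i ends at 5, j ends at 4: the pointers have crossed (j < i), so scanning stops.

Swap pivot arr[0] with arr[4] to place pivot at position 4: [11, 9, 2, 4, 11, 13, 17]
Pivot position: 4

After partitioning with pivot 11, the array becomes [11, 9, 2, 4, 11, 13, 17]. The pivot is placed at index 4. All elements to the left of the pivot are <= 11, and all elements to the right are > 11.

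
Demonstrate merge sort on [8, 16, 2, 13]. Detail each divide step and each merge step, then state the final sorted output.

Merge sort trace:

Split: [8, 16, 2, 13] -> [8, 16] and [2, 13]
  Split: [8, 16] -> [8] and [16]
  Merge: [8] + [16] -> [8, 16]
  Split: [2, 13] -> [2] and [13]
  Merge: [2] + [13] -> [2, 13]
Merge: [8, 16] + [2, 13] -> [2, 8, 13, 16]

Final sorted array: [2, 8, 13, 16]

The merge sort proceeds by recursively splitting the array and merging sorted halves.
After all merges, the sorted array is [2, 8, 13, 16].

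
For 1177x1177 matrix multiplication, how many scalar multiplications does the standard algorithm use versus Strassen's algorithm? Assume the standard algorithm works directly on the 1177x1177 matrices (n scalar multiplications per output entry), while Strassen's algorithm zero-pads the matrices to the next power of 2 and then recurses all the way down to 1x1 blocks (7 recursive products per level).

Matrix multiplication for 1177x1177 matrices:

Strassen's algorithm requires power-of-2 dimensions. Pad 1177x1177 to 2048x2048 (next power of 2).

Standard algorithm: 1177^3 = 1630532233 multiplications
Strassen's algorithm: 7^(log2(2048)) = 7^11 = 1977326743 multiplications
Difference: 1630532233 - 1977326743 = -346794510 (Strassen uses MORE here due to padding overhead — for small or just-over-power-of-2 n, padding can outweigh the per-level savings)

Standard: 1630532233 multiplications (1177^3). Strassen: 1977326743 multiplications (7^11, after padding to 2048x2048). Strassen reduces 8 recursive multiplications to 7 at each level.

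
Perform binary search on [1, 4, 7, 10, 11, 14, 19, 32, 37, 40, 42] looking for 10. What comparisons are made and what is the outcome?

Binary search for 10 in [1, 4, 7, 10, 11, 14, 19, 32, 37, 40, 42]:

lo=0, hi=10, mid=5, arr[mid]=14 -> 14 > 10, search left half
lo=0, hi=4, mid=2, arr[mid]=7 -> 7 < 10, search right half
lo=3, hi=4, mid=3, arr[mid]=10 -> Found target at index 3!

Binary search finds 10 at index 3 after 3 comparisons. The search repeatedly halves the search space by comparing with the middle element.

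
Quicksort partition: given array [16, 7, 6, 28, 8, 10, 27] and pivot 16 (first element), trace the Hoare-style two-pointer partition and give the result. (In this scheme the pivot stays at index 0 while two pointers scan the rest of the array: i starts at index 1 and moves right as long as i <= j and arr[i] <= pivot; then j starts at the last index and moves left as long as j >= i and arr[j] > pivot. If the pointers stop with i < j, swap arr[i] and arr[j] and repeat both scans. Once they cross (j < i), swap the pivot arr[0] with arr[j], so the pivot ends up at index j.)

Hoare-style two-pointer partition with pivot = 16:

Initial array: [16, 7, 6, 28, 8, 10, 27]

Pointers start at i = 1, j = 6.
i stops at index 3 (arr[3]=28 > 16), j stops at index 5 (arr[5]=10 <= 16): swap arr[3] and arr[5], array becomes [16, 7, 6, 10, 8, 28, 27]
i ends at 5, j ends at 4: the pointers have crossed (j < i), so scanning stops.

Swap pivot arr[0] with arr[4] to place pivot at position 4: [8, 7, 6, 10, 16, 28, 27]
Pivot position: 4

After partitioning with pivot 16, the array becomes [8, 7, 6, 10, 16, 28, 27]. The pivot is placed at index 4. All elements to the left of the pivot are <= 16, and all elements to the right are > 16.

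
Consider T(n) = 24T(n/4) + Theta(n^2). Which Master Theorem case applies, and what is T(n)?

Master Theorem for T(n) = 24T(n/4) + O(n^2):

a = 24, b = 4, c = 2
log_b(a) = log_4(24) = 2.2925

Case 1: c = 2 < log_4(24) = 2.2925
T(n) = O(n^(log_4 24))

For T(n) = 24T(n/4) + O(n^2): log_4(24) = 2.2925. This is Case 1 of the Master Theorem (c < log_b(a), work dominated by leaves), giving O(n^(log_4 24)).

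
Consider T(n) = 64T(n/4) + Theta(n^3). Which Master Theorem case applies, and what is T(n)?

Master Theorem for T(n) = 64T(n/4) + O(n^3):

a = 64, b = 4, c = 3
log_b(a) = log_4(64) = 3.0000

Case 2: c = 3 = log_4(64) = 3.0000
T(n) = O(n^3 log n) = O(n^3 log n)

For T(n) = 64T(n/4) + O(n^3): log_4(64) = 3.0000. This is Case 2 of the Master Theorem (c = log_b(a), equal work at all levels), giving O(n^3 log n).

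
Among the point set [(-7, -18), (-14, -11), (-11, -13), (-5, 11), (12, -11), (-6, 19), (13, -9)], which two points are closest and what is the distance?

Computing all pairwise distances among 7 points:

d((-7, -18), (-14, -11)) = 9.8995
d((-7, -18), (-11, -13)) = 6.4031
d((-7, -18), (-5, 11)) = 29.0689
d((-7, -18), (12, -11)) = 20.2485
d((-7, -18), (-6, 19)) = 37.0135
d((-7, -18), (13, -9)) = 21.9317
d((-14, -11), (-11, -13)) = 3.6056
d((-14, -11), (-5, 11)) = 23.7697
d((-14, -11), (12, -11)) = 26.0
d((-14, -11), (-6, 19)) = 31.0483
d((-14, -11), (13, -9)) = 27.074
d((-11, -13), (-5, 11)) = 24.7386
d((-11, -13), (12, -11)) = 23.0868
d((-11, -13), (-6, 19)) = 32.3883
d((-11, -13), (13, -9)) = 24.3311
d((-5, 11), (12, -11)) = 27.8029
d((-5, 11), (-6, 19)) = 8.0623
d((-5, 11), (13, -9)) = 26.9072
d((12, -11), (-6, 19)) = 34.9857
d((12, -11), (13, -9)) = 2.2361 <-- minimum
d((-6, 19), (13, -9)) = 33.8378

Closest pair: (12, -11) and (13, -9) with distance 2.2361

The closest pair is (12, -11) and (13, -9) with Euclidean distance 2.2361. For 7 points, brute-force pairwise comparison is shown above. For large n, the divide-and-conquer algorithm (sort by x, recurse on halves, check the dividing strip) achieves O(n log n).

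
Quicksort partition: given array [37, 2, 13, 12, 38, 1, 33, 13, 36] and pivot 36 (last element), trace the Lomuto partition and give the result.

Lomuto partition with pivot = 36:

Initial array: [37, 2, 13, 12, 38, 1, 33, 13, 36]

arr[0]=37 > 36: no swap
arr[1]=2 <= 36: swap with position 0, array becomes [2, 37, 13, 12, 38, 1, 33, 13, 36]
arr[2]=13 <= 36: swap with position 1, array becomes [2, 13, 37, 12, 38, 1, 33, 13, 36]
arr[3]=12 <= 36: swap with position 2, array becomes [2, 13, 12, 37, 38, 1, 33, 13, 36]
arr[4]=38 > 36: no swap
arr[5]=1 <= 36: swap with position 3, array becomes [2, 13, 12, 1, 38, 37, 33, 13, 36]
arr[6]=33 <= 36: swap with position 4, array becomes [2, 13, 12, 1, 33, 37, 38, 13, 36]
arr[7]=13 <= 36: swap with position 5, array becomes [2, 13, 12, 1, 33, 13, 38, 37, 36]

Place pivot at position 6: [2, 13, 12, 1, 33, 13, 36, 37, 38]
Pivot position: 6

After partitioning with pivot 36, the array becomes [2, 13, 12, 1, 33, 13, 36, 37, 38]. The pivot is placed at index 6. All elements to the left of the pivot are <= 36, and all elements to the right are > 36.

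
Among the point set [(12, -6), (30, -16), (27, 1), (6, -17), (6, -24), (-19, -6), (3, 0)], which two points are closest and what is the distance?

Computing all pairwise distances among 7 points:

d((12, -6), (30, -16)) = 20.5913
d((12, -6), (27, 1)) = 16.5529
d((12, -6), (6, -17)) = 12.53
d((12, -6), (6, -24)) = 18.9737
d((12, -6), (-19, -6)) = 31.0
d((12, -6), (3, 0)) = 10.8167
d((30, -16), (27, 1)) = 17.2627
d((30, -16), (6, -17)) = 24.0208
d((30, -16), (6, -24)) = 25.2982
d((30, -16), (-19, -6)) = 50.01
d((30, -16), (3, 0)) = 31.3847
d((27, 1), (6, -17)) = 27.6586
d((27, 1), (6, -24)) = 32.6497
d((27, 1), (-19, -6)) = 46.5296
d((27, 1), (3, 0)) = 24.0208
d((6, -17), (6, -24)) = 7.0 <-- minimum
d((6, -17), (-19, -6)) = 27.313
d((6, -17), (3, 0)) = 17.2627
d((6, -24), (-19, -6)) = 30.8058
d((6, -24), (3, 0)) = 24.1868
d((-19, -6), (3, 0)) = 22.8035

Closest pair: (6, -17) and (6, -24) with distance 7.0

The closest pair is (6, -17) and (6, -24) with Euclidean distance 7.0. For 7 points, brute-force pairwise comparison is shown above. For large n, the divide-and-conquer algorithm (sort by x, recurse on halves, check the dividing strip) achieves O(n log n).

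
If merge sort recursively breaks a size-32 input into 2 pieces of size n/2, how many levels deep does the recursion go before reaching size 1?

For divide and conquer with division factor 2:

Problem sizes at each level:
Level 0: 32
Level 1: 16
Level 2: 8
Level 3: 4
Level 4: 2
Level 5: 1

The root is level 0 and the size-1 base case is level 5 (the tree spans levels 0 through 5, i.e. 6 levels counting the root), so the depth is the number of divisions: log_2(32) = 5

The recursion tree depth is log_2(32) = 5. At each level, the problem size is divided by 2, so it takes 5 divisions to reduce to a base case of size 1. The algorithm makes 2 recursive calls at each level.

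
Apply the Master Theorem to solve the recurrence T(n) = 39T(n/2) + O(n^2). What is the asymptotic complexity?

Master Theorem for T(n) = 39T(n/2) + O(n^2):

a = 39, b = 2, c = 2
log_b(a) = log_2(39) = 5.2854

Case 1: c = 2 < log_2(39) = 5.2854
T(n) = O(n^(log_2 39))

For T(n) = 39T(n/2) + O(n^2): log_2(39) = 5.2854. This is Case 1 of the Master Theorem (c < log_b(a), work dominated by leaves), giving O(n^(log_2 39)).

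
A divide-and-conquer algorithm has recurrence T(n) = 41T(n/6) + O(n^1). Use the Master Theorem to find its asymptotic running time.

Master Theorem for T(n) = 41T(n/6) + O(n^1):

a = 41, b = 6, c = 1
log_b(a) = log_6(41) = 2.0726

Case 1: c = 1 < log_6(41) = 2.0726
T(n) = O(n^(log_6 41))

For T(n) = 41T(n/6) + O(n^1): log_6(41) = 2.0726. This is Case 1 of the Master Theorem (c < log_b(a), work dominated by leaves), giving O(n^(log_6 41)).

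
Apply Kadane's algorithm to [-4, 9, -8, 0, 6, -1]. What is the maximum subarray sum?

Using Kadane's algorithm on [-4, 9, -8, 0, 6, -1]:

Scanning through the array:
Position 1 (value 9): max_ending_here = 9, max_so_far = 9
Position 2 (value -8): max_ending_here = 1, max_so_far = 9
Position 3 (value 0): max_ending_here = 1, max_so_far = 9
Position 4 (value 6): max_ending_here = 7, max_so_far = 9
Position 5 (value -1): max_ending_here = 6, max_so_far = 9

Maximum subarray: [9]
Maximum sum: 9

The maximum subarray is [9] with sum 9. This subarray runs from index 1 to index 1.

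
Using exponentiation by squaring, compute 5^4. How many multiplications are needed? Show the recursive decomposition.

Computing 5^4 by squaring (build up from 5^1; each line after the first costs one multiplication):

5^1 = 5
5^2 = (5^1)^2 = 5^2 = 25
5^4 = (5^2)^2 = 25^2 = 625

Result: 625
Multiplications needed: 2 (2 lines after 5^1)

5^4 = 625. Using exponentiation by squaring, this requires 2 multiplications. The key idea: if the exponent is even, square the half-power; if odd, multiply by the base once.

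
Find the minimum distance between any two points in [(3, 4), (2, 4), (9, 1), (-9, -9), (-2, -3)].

Computing all pairwise distances among 5 points:

d((3, 4), (2, 4)) = 1.0 <-- minimum
d((3, 4), (9, 1)) = 6.7082
d((3, 4), (-9, -9)) = 17.6918
d((3, 4), (-2, -3)) = 8.6023
d((2, 4), (9, 1)) = 7.6158
d((2, 4), (-9, -9)) = 17.0294
d((2, 4), (-2, -3)) = 8.0623
d((9, 1), (-9, -9)) = 20.5913
d((9, 1), (-2, -3)) = 11.7047
d((-9, -9), (-2, -3)) = 9.2195

Closest pair: (3, 4) and (2, 4) with distance 1.0

The closest pair is (3, 4) and (2, 4) with Euclidean distance 1.0. For 5 points, brute-force pairwise comparison is shown above. For large n, the divide-and-conquer algorithm (sort by x, recurse on halves, check the dividing strip) achieves O(n log n).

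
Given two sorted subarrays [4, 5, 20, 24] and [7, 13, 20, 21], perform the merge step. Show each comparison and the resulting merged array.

Merging process:

Compare 4 vs 7: take 4 from left. Merged: [4]
Compare 5 vs 7: take 5 from left. Merged: [4, 5]
Compare 20 vs 7: take 7 from right. Merged: [4, 5, 7]
Compare 20 vs 13: take 13 from right. Merged: [4, 5, 7, 13]
Compare 20 vs 20: take 20 from left. Merged: [4, 5, 7, 13, 20]
Compare 24 vs 20: take 20 from right. Merged: [4, 5, 7, 13, 20, 20]
Compare 24 vs 21: take 21 from right. Merged: [4, 5, 7, 13, 20, 20, 21]
Append remaining from left: [24]. Merged: [4, 5, 7, 13, 20, 20, 21, 24]

Final merged array: [4, 5, 7, 13, 20, 20, 21, 24]
Total comparisons: 7

The merged array is [4, 5, 7, 13, 20, 20, 21, 24], requiring 7 comparisons. The merge step runs in O(n) time where n is the total number of elements.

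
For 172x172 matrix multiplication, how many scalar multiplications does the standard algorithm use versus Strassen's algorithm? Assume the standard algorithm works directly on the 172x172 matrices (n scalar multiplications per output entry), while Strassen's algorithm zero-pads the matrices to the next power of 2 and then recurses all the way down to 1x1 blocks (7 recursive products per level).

Matrix multiplication for 172x172 matrices:

Strassen's algorithm requires power-of-2 dimensions. Pad 172x172 to 256x256 (next power of 2).

Standard algorithm: 172^3 = 5088448 multiplications
Strassen's algorithm: 7^(log2(256)) = 7^8 = 5764801 multiplications
Difference: 5088448 - 5764801 = -676353 (Strassen uses MORE here due to padding overhead — for small or just-over-power-of-2 n, padding can outweigh the per-level savings)

Standard: 5088448 multiplications (172^3). Strassen: 5764801 multiplications (7^8, after padding to 256x256). Strassen reduces 8 recursive multiplications to 7 at each level.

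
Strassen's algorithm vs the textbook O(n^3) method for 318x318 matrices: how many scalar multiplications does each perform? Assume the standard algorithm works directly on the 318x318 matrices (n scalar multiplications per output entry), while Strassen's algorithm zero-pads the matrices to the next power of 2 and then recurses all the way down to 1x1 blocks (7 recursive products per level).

Matrix multiplication for 318x318 matrices:

Strassen's algorithm requires power-of-2 dimensions. Pad 318x318 to 512x512 (next power of 2).

Standard algorithm: 318^3 = 32157432 multiplications
Strassen's algorithm: 7^(log2(512)) = 7^9 = 40353607 multiplications
Difference: 32157432 - 40353607 = -8196175 (Strassen uses MORE here due to padding overhead — for small or just-over-power-of-2 n, padding can outweigh the per-level savings)

Standard: 32157432 multiplications (318^3). Strassen: 40353607 multiplications (7^9, after padding to 512x512). Strassen reduces 8 recursive multiplications to 7 at each level.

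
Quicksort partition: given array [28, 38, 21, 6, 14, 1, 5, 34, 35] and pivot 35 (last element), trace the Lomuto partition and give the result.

Lomuto partition with pivot = 35:

Initial array: [28, 38, 21, 6, 14, 1, 5, 34, 35]

arr[0]=28 <= 35: swap with position 0, array becomes [28, 38, 21, 6, 14, 1, 5, 34, 35]
arr[1]=38 > 35: no swap
arr[2]=21 <= 35: swap with position 1, array becomes [28, 21, 38, 6, 14, 1, 5, 34, 35]
arr[3]=6 <= 35: swap with position 2, array becomes [28, 21, 6, 38, 14, 1, 5, 34, 35]
arr[4]=14 <= 35: swap with position 3, array becomes [28, 21, 6, 14, 38, 1, 5, 34, 35]
arr[5]=1 <= 35: swap with position 4, array becomes [28, 21, 6, 14, 1, 38, 5, 34, 35]
arr[6]=5 <= 35: swap with position 5, array becomes [28, 21, 6, 14, 1, 5, 38, 34, 35]
arr[7]=34 <= 35: swap with position 6, array becomes [28, 21, 6, 14, 1, 5, 34, 38, 35]

Place pivot at position 7: [28, 21, 6, 14, 1, 5, 34, 35, 38]
Pivot position: 7

After partitioning with pivot 35, the array becomes [28, 21, 6, 14, 1, 5, 34, 35, 38]. The pivot is placed at index 7. All elements to the left of the pivot are <= 35, and all elements to the right are > 35.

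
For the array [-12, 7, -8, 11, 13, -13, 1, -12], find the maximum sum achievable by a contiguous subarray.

Using Kadane's algorithm on [-12, 7, -8, 11, 13, -13, 1, -12]:

Scanning through the array:
Position 1 (value 7): max_ending_here = 7, max_so_far = 7
Position 2 (value -8): max_ending_here = -1, max_so_far = 7
Position 3 (value 11): max_ending_here = 11, max_so_far = 11
Position 4 (value 13): max_ending_here = 24, max_so_far = 24
Position 5 (value -13): max_ending_here = 11, max_so_far = 24
Position 6 (value 1): max_ending_here = 12, max_so_far = 24
Position 7 (value -12): max_ending_here = 0, max_so_far = 24

Maximum subarray: [11, 13]
Maximum sum: 24

The maximum subarray is [11, 13] with sum 24. This subarray runs from index 3 to index 4.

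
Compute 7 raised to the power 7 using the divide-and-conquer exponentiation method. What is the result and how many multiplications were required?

Computing 7^7 by squaring (build up from 7^1; each line after the first costs one multiplication):

7^1 = 7
7^2 = (7^1)^2 = 7^2 = 49
7^3 = 7 * 7^2 = 7 * 49 = 343
7^6 = (7^3)^2 = 343^2 = 117649
7^7 = 7 * 7^6 = 7 * 117649 = 823543

Result: 823543
Multiplications needed: 4 (4 lines after 7^1)

7^7 = 823543. Using exponentiation by squaring, this requires 4 multiplications. The key idea: if the exponent is even, square the half-power; if odd, multiply by the base once.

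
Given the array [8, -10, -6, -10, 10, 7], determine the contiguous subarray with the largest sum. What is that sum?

Using Kadane's algorithm on [8, -10, -6, -10, 10, 7]:

Scanning through the array:
Position 1 (value -10): max_ending_here = -2, max_so_far = 8
Position 2 (value -6): max_ending_here = -6, max_so_far = 8
Position 3 (value -10): max_ending_here = -10, max_so_far = 8
Position 4 (value 10): max_ending_here = 10, max_so_far = 10
Position 5 (value 7): max_ending_here = 17, max_so_far = 17

Maximum subarray: [10, 7]
Maximum sum: 17

The maximum subarray is [10, 7] with sum 17. This subarray runs from index 4 to index 5.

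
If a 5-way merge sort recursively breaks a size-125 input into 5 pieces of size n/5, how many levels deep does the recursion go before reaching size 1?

For divide and conquer with division factor 5:

Problem sizes at each level:
Level 0: 125
Level 1: 25
Level 2: 5
Level 3: 1

The root is level 0 and the size-1 base case is level 3 (the tree spans levels 0 through 3, i.e. 4 levels counting the root), so the depth is the number of divisions: log_5(125) = 3

The recursion tree depth is log_5(125) = 3. At each level, the problem size is divided by 5, so it takes 3 divisions to reduce to a base case of size 1. The algorithm makes 5 recursive calls at each level.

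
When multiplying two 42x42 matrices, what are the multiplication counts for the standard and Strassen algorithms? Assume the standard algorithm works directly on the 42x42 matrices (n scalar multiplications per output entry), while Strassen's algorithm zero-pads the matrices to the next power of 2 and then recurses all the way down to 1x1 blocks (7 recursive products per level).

Matrix multiplication for 42x42 matrices:

Strassen's algorithm requires power-of-2 dimensions. Pad 42x42 to 64x64 (next power of 2).

Standard algorithm: 42^3 = 74088 multiplications
Strassen's algorithm: 7^(log2(64)) = 7^6 = 117649 multiplications
Difference: 74088 - 117649 = -43561 (Strassen uses MORE here due to padding overhead — for small or just-over-power-of-2 n, padding can outweigh the per-level savings)

Standard: 74088 multiplications (42^3). Strassen: 117649 multiplications (7^6, after padding to 64x64). Strassen reduces 8 recursive multiplications to 7 at each level.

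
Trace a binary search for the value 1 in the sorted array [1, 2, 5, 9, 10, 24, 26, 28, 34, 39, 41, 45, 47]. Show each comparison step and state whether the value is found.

Binary search for 1 in [1, 2, 5, 9, 10, 24, 26, 28, 34, 39, 41, 45, 47]:

lo=0, hi=12, mid=6, arr[mid]=26 -> 26 > 1, search left half
lo=0, hi=5, mid=2, arr[mid]=5 -> 5 > 1, search left half
lo=0, hi=1, mid=0, arr[mid]=1 -> Found target at index 0!

Binary search finds 1 at index 0 after 3 comparisons. The search repeatedly halves the search space by comparing with the middle element.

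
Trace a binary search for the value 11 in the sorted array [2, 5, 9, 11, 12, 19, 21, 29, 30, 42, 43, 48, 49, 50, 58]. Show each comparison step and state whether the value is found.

Binary search for 11 in [2, 5, 9, 11, 12, 19, 21, 29, 30, 42, 43, 48, 49, 50, 58]:

lo=0, hi=14, mid=7, arr[mid]=29 -> 29 > 11, search left half
lo=0, hi=6, mid=3, arr[mid]=11 -> Found target at index 3!

Binary search finds 11 at index 3 after 2 comparisons. The search repeatedly halves the search space by comparing with the middle element.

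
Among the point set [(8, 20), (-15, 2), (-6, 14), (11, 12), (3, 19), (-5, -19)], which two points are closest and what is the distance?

Computing all pairwise distances among 6 points:

d((8, 20), (-15, 2)) = 29.2062
d((8, 20), (-6, 14)) = 15.2315
d((8, 20), (11, 12)) = 8.544
d((8, 20), (3, 19)) = 5.099 <-- minimum
d((8, 20), (-5, -19)) = 41.1096
d((-15, 2), (-6, 14)) = 15.0
d((-15, 2), (11, 12)) = 27.8568
d((-15, 2), (3, 19)) = 24.7588
d((-15, 2), (-5, -19)) = 23.2594
d((-6, 14), (11, 12)) = 17.1172
d((-6, 14), (3, 19)) = 10.2956
d((-6, 14), (-5, -19)) = 33.0151
d((11, 12), (3, 19)) = 10.6301
d((11, 12), (-5, -19)) = 34.8855
d((3, 19), (-5, -19)) = 38.833

Closest pair: (8, 20) and (3, 19) with distance 5.099

The closest pair is (8, 20) and (3, 19) with Euclidean distance 5.099. For 6 points, brute-force pairwise comparison is shown above. For large n, the divide-and-conquer algorithm (sort by x, recurse on halves, check the dividing strip) achieves O(n log n).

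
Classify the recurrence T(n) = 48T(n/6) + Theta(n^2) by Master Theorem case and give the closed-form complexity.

Master Theorem for T(n) = 48T(n/6) + O(n^2):

a = 48, b = 6, c = 2
log_b(a) = log_6(48) = 2.1606

Case 1: c = 2 < log_6(48) = 2.1606
T(n) = O(n^(log_6 48))

For T(n) = 48T(n/6) + O(n^2): log_6(48) = 2.1606. This is Case 1 of the Master Theorem (c < log_b(a), work dominated by leaves), giving O(n^(log_6 48)).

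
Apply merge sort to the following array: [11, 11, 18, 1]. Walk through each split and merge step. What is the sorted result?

Merge sort trace:

Split: [11, 11, 18, 1] -> [11, 11] and [18, 1]
  Split: [11, 11] -> [11] and [11]
  Merge: [11] + [11] -> [11, 11]
  Split: [18, 1] -> [18] and [1]
  Merge: [18] + [1] -> [1, 18]
Merge: [11, 11] + [1, 18] -> [1, 11, 11, 18]

Final sorted array: [1, 11, 11, 18]

The merge sort proceeds by recursively splitting the array and merging sorted halves.
After all merges, the sorted array is [1, 11, 11, 18].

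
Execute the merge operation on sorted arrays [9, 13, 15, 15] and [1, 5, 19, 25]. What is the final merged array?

Merging process:

Compare 9 vs 1: take 1 from right. Merged: [1]
Compare 9 vs 5: take 5 from right. Merged: [1, 5]
Compare 9 vs 19: take 9 from left. Merged: [1, 5, 9]
Compare 13 vs 19: take 13 from left. Merged: [1, 5, 9, 13]
Compare 15 vs 19: take 15 from left. Merged: [1, 5, 9, 13, 15]
Compare 15 vs 19: take 15 from left. Merged: [1, 5, 9, 13, 15, 15]
Append remaining from right: [19, 25]. Merged: [1, 5, 9, 13, 15, 15, 19, 25]

Final merged array: [1, 5, 9, 13, 15, 15, 19, 25]
Total comparisons: 6

The merged array is [1, 5, 9, 13, 15, 15, 19, 25], requiring 6 comparisons. The merge step runs in O(n) time where n is the total number of elements.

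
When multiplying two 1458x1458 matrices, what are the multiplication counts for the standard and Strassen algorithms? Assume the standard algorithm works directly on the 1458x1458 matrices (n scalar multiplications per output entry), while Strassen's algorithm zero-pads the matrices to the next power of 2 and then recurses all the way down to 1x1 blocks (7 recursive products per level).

Matrix multiplication for 1458x1458 matrices:

Strassen's algorithm requires power-of-2 dimensions. Pad 1458x1458 to 2048x2048 (next power of 2).

Standard algorithm: 1458^3 = 3099363912 multiplications
Strassen's algorithm: 7^(log2(2048)) = 7^11 = 1977326743 multiplications
Savings: 3099363912 - 1977326743 = 1122037169 multiplications

Standard: 3099363912 multiplications (1458^3). Strassen: 1977326743 multiplications (7^11, after padding to 2048x2048). Strassen reduces 8 recursive multiplications to 7 at each level.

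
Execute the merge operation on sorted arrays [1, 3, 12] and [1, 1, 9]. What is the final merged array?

Merging process:

Compare 1 vs 1: take 1 from left. Merged: [1]
Compare 3 vs 1: take 1 from right. Merged: [1, 1]
Compare 3 vs 1: take 1 from right. Merged: [1, 1, 1]
Compare 3 vs 9: take 3 from left. Merged: [1, 1, 1, 3]
Compare 12 vs 9: take 9 from right. Merged: [1, 1, 1, 3, 9]
Append remaining from left: [12]. Merged: [1, 1, 1, 3, 9, 12]

Final merged array: [1, 1, 1, 3, 9, 12]
Total comparisons: 5

The merged array is [1, 1, 1, 3, 9, 12], requiring 5 comparisons. The merge step runs in O(n) time where n is the total number of elements.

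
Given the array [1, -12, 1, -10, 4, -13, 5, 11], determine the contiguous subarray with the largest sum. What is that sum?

Using Kadane's algorithm on [1, -12, 1, -10, 4, -13, 5, 11]:

Scanning through the array:
Position 1 (value -12): max_ending_here = -11, max_so_far = 1
Position 2 (value 1): max_ending_here = 1, max_so_far = 1
Position 3 (value -10): max_ending_here = -9, max_so_far = 1
Position 4 (value 4): max_ending_here = 4, max_so_far = 4
Position 5 (value -13): max_ending_here = -9, max_so_far = 4
Position 6 (value 5): max_ending_here = 5, max_so_far = 5
Position 7 (value 11): max_ending_here = 16, max_so_far = 16

Maximum subarray: [5, 11]
Maximum sum: 16

The maximum subarray is [5, 11] with sum 16. This subarray runs from index 6 to index 7.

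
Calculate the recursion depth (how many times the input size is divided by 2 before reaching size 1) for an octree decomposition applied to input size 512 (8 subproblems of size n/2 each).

For divide and conquer with division factor 2:

Problem sizes at each level:
Level 0: 512
Level 1: 256
Level 2: 128
Level 3: 64
Level 4: 32
Level 5: 16
Level 6: 8
Level 7: 4
Level 8: 2
Level 9: 1

The root is level 0 and the size-1 base case is level 9 (the tree spans levels 0 through 9, i.e. 10 levels counting the root), so the depth is the number of divisions: log_2(512) = 9

The recursion tree depth is log_2(512) = 9. At each level, the problem size is divided by 2, so it takes 9 divisions to reduce to a base case of size 1. The algorithm makes 8 recursive calls at each level.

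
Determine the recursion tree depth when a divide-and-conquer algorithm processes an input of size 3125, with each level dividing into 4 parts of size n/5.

For divide and conquer with division factor 5:

Problem sizes at each level:
Level 0: 3125
Level 1: 625
Level 2: 125
Level 3: 25
Level 4: 5
Level 5: 1

The root is level 0 and the size-1 base case is level 5 (the tree spans levels 0 through 5, i.e. 6 levels counting the root), so the depth is the number of divisions: log_5(3125) = 5

The recursion tree depth is log_5(3125) = 5. At each level, the problem size is divided by 5, so it takes 5 divisions to reduce to a base case of size 1. The algorithm makes 4 recursive calls at each level.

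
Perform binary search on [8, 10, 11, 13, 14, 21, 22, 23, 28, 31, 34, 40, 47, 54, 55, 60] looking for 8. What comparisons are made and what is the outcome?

Binary search for 8 in [8, 10, 11, 13, 14, 21, 22, 23, 28, 31, 34, 40, 47, 54, 55, 60]:

lo=0, hi=15, mid=7, arr[mid]=23 -> 23 > 8, search left half
lo=0, hi=6, mid=3, arr[mid]=13 -> 13 > 8, search left half
lo=0, hi=2, mid=1, arr[mid]=10 -> 10 > 8, search left half
lo=0, hi=0, mid=0, arr[mid]=8 -> Found target at index 0!

Binary search finds 8 at index 0 after 4 comparisons. The search repeatedly halves the search space by comparing with the middle element.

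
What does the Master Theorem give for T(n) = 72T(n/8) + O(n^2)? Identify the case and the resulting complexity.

Master Theorem for T(n) = 72T(n/8) + O(n^2):

a = 72, b = 8, c = 2
log_b(a) = log_8(72) = 2.0566

Case 1: c = 2 < log_8(72) = 2.0566
T(n) = O(n^(log_8 72))

For T(n) = 72T(n/8) + O(n^2): log_8(72) = 2.0566. This is Case 1 of the Master Theorem (c < log_b(a), work dominated by leaves), giving O(n^(log_8 72)).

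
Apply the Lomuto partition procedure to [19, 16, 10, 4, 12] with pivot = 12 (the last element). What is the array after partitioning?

Lomuto partition with pivot = 12:

Initial array: [19, 16, 10, 4, 12]

arr[0]=19 > 12: no swap
arr[1]=16 > 12: no swap
arr[2]=10 <= 12: swap with position 0, array becomes [10, 16, 19, 4, 12]
arr[3]=4 <= 12: swap with position 1, array becomes [10, 4, 19, 16, 12]

Place pivot at position 2: [10, 4, 12, 16, 19]
Pivot position: 2

After partitioning with pivot 12, the array becomes [10, 4, 12, 16, 19]. The pivot is placed at index 2. All elements to the left of the pivot are <= 12, and all elements to the right are > 12.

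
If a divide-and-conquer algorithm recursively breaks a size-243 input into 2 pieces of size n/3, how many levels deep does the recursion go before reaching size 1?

For divide and conquer with division factor 3:

Problem sizes at each level:
Level 0: 243
Level 1: 81
Level 2: 27
Level 3: 9
Level 4: 3
Level 5: 1

The root is level 0 and the size-1 base case is level 5 (the tree spans levels 0 through 5, i.e. 6 levels counting the root), so the depth is the number of divisions: log_3(243) = 5

The recursion tree depth is log_3(243) = 5. At each level, the problem size is divided by 3, so it takes 5 divisions to reduce to a base case of size 1. The algorithm makes 2 recursive calls at each level.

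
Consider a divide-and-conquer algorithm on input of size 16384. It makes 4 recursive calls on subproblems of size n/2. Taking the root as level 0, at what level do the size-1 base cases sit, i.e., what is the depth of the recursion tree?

For divide and conquer with division factor 2:

Problem sizes at each level:
Level 0: 16384
Level 1: 8192
Level 2: 4096
Level 3: 2048
Level 4: 1024
Level 5: 512
Level 6: 256
Level 7: 128
Level 8: 64
Level 9: 32
Level 10: 16
Level 11: 8
Level 12: 4
Level 13: 2
Level 14: 1

The root is level 0 and the size-1 base case is level 14 (the tree spans levels 0 through 14, i.e. 15 levels counting the root), so the depth is the number of divisions: log_2(16384) = 14

The recursion tree depth is log_2(16384) = 14. At each level, the problem size is divided by 2, so it takes 14 divisions to reduce to a base case of size 1. The algorithm makes 4 recursive calls at each level.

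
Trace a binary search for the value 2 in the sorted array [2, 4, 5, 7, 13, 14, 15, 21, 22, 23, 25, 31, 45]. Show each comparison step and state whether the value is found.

Binary search for 2 in [2, 4, 5, 7, 13, 14, 15, 21, 22, 23, 25, 31, 45]:

lo=0, hi=12, mid=6, arr[mid]=15 -> 15 > 2, search left half
lo=0, hi=5, mid=2, arr[mid]=5 -> 5 > 2, search left half
lo=0, hi=1, mid=0, arr[mid]=2 -> Found target at index 0!

Binary search finds 2 at index 0 after 3 comparisons. The search repeatedly halves the search space by comparing with the middle element.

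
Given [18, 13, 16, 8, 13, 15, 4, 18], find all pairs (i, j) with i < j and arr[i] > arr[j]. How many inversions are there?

Finding inversions in [18, 13, 16, 8, 13, 15, 4, 18]:

(0, 1): arr[0]=18 > arr[1]=13
(0, 2): arr[0]=18 > arr[2]=16
(0, 3): arr[0]=18 > arr[3]=8
(0, 4): arr[0]=18 > arr[4]=13
(0, 5): arr[0]=18 > arr[5]=15
(0, 6): arr[0]=18 > arr[6]=4
(1, 3): arr[1]=13 > arr[3]=8
(1, 6): arr[1]=13 > arr[6]=4
(2, 3): arr[2]=16 > arr[3]=8
(2, 4): arr[2]=16 > arr[4]=13
(2, 5): arr[2]=16 > arr[5]=15
(2, 6): arr[2]=16 > arr[6]=4
(3, 6): arr[3]=8 > arr[6]=4
(4, 6): arr[4]=13 > arr[6]=4
(5, 6): arr[5]=15 > arr[6]=4

Total inversions: 15

The array has 15 inversion(s): (0,1), (0,2), (0,3), (0,4), (0,5), (0,6), (1,3), (1,6), (2,3), (2,4), (2,5), (2,6), (3,6), (4,6), (5,6). Each pair (i,j) satisfies i < j and arr[i] > arr[j].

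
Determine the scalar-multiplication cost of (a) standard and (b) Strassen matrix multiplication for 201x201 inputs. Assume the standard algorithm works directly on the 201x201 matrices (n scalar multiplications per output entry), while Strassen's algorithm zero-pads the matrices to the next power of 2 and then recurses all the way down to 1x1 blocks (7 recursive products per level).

Matrix multiplication for 201x201 matrices:

Strassen's algorithm requires power-of-2 dimensions. Pad 201x201 to 256x256 (next power of 2).

Standard algorithm: 201^3 = 8120601 multiplications
Strassen's algorithm: 7^(log2(256)) = 7^8 = 5764801 multiplications
Savings: 8120601 - 5764801 = 2355800 multiplications

Standard: 8120601 multiplications (201^3). Strassen: 5764801 multiplications (7^8, after padding to 256x256). Strassen reduces 8 recursive multiplications to 7 at each level.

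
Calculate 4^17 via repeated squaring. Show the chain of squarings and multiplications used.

Computing 4^17 by squaring (build up from 4^1; each line after the first costs one multiplication):

4^1 = 4
4^2 = (4^1)^2 = 4^2 = 16
4^4 = (4^2)^2 = 16^2 = 256
4^8 = (4^4)^2 = 256^2 = 65536
4^16 = (4^8)^2 = 65536^2 = 4294967296
4^17 = 4 * 4^16 = 4 * 4294967296 = 17179869184

Result: 17179869184
Multiplications needed: 5 (5 lines after 4^1)

4^17 = 17179869184. Using exponentiation by squaring, this requires 5 multiplications. The key idea: if the exponent is even, square the half-power; if odd, multiply by the base once.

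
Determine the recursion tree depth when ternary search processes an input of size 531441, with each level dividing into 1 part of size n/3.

For divide and conquer with division factor 3:

Problem sizes at each level:
Level 0: 531441
Level 1: 177147
Level 2: 59049
Level 3: 19683
Level 4: 6561
Level 5: 2187
Level 6: 729
Level 7: 243
Level 8: 81
Level 9: 27
Level 10: 9
Level 11: 3
Level 12: 1

The root is level 0 and the size-1 base case is level 12 (the tree spans levels 0 through 12, i.e. 13 levels counting the root), so the depth is the number of divisions: log_3(531441) = 12

The recursion tree depth is log_3(531441) = 12. At each level, the problem size is divided by 3, so it takes 12 divisions to reduce to a base case of size 1. The algorithm makes 1 recursive call at each level.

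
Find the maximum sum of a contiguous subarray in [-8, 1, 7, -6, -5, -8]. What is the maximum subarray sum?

Using Kadane's algorithm on [-8, 1, 7, -6, -5, -8]:

Scanning through the array:
Position 1 (value 1): max_ending_here = 1, max_so_far = 1
Position 2 (value 7): max_ending_here = 8, max_so_far = 8
Position 3 (value -6): max_ending_here = 2, max_so_far = 8
Position 4 (value -5): max_ending_here = -3, max_so_far = 8
Position 5 (value -8): max_ending_here = -8, max_so_far = 8

Maximum subarray: [1, 7]
Maximum sum: 8

The maximum subarray is [1, 7] with sum 8. This subarray runs from index 1 to index 2.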